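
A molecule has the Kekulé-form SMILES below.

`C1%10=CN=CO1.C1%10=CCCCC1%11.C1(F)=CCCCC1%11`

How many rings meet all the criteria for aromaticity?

The SMILES encodes a five-membered ring with an oxygen at position 1 and a nitrogen at position 3 (in a C=N bond), with two double bonds; a six-membered carbon ring with one C=C double bond; a six-membered carbon ring with one C=C double bond.
The 5-membered ring with one oxygen and one =N– is planar and fully conjugated; 2 ring double bonds (4 π electrons) plus a heteroatom lone pair (2) give 6 π electrons. That satisfies 4n+2 with n=1, so it is aromatic (oxazole).
The 6-membered ring has four sp³ carbons, so it is not fully conjugated — not aromatic (cyclohexene).
The second 6-membered ring has four sp³ carbons, so it is not fully conjugated — not aromatic (cyclohexene).
1 of the 3 rings is aromatic. Total: 1.

1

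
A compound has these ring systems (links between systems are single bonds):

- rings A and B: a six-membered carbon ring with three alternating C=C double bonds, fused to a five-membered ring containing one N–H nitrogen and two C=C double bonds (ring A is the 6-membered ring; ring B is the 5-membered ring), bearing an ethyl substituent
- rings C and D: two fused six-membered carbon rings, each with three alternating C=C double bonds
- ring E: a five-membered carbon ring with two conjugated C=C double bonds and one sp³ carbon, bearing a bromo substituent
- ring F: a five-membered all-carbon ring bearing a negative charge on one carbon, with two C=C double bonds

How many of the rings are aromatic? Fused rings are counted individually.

Rings A and B form a fused bicyclic system (with one N–H) with 9 sp² atoms and 10 π electrons from ring double bonds plus a heteroatom lone pair. 10 = 4(2)+2, so the system is aromatic and both rings count as aromatic (indole).
Rings C and D form a fused bicyclic system with 10 sp² atoms and 10 π electrons from ring double bonds. 10 = 4(2)+2, so the system is aromatic and both rings count as aromatic (naphthalene).
Ring E has one sp³ carbon, so it is not fully conjugated — not aromatic (cyclopentadiene).
Ring F is planar and fully conjugated; 2 ring double bonds (4 π electrons) plus the carbanion lone pair (2) give 6 π electrons. That satisfies 4n+2 with n=1, so ring F is aromatic (cyclopentadienyl anion).
Aromatic: A, B, C, D, F. Total: 5.

5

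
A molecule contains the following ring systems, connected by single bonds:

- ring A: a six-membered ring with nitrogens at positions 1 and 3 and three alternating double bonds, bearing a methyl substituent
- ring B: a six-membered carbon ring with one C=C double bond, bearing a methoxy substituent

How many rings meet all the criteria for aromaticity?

Ring A has a continuous p-orbital overlap around the ring; 3 ring double bonds give 6 π electrons. 6 = 4(1)+2, so ring A is aromatic (pyrimidine).
Ring B has four sp³ carbons, so it is not fully conjugated — not aromatic (cyclohexene).
Aromatic: A. Total: 1.

1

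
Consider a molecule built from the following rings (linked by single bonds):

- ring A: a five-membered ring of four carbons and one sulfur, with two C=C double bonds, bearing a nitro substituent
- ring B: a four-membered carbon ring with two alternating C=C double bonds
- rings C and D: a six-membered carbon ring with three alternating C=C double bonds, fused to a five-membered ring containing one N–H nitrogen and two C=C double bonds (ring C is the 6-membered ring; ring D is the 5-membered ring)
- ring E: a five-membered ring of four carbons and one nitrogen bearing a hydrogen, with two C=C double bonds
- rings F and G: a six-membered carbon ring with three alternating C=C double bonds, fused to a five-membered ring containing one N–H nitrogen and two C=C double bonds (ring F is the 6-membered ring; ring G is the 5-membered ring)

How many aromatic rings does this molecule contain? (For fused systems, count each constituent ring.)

6

Ring A has a continuous p-orbital overlap around the ring; 2 ring double bonds (4 π electrons) plus a heteroatom lone pair (2) give 6 π electrons. That satisfies 4n+2 with n=1, so ring A is aromatic (thiophene).
Ring B has only sp² ring atoms; a planar conformation would have a fully conjugated π system of 4 electrons. But 4 = 4(1), which is 4n not 4n+2, so ring B is not aromatic (cyclobutadiene) — cyclobutadiene is antiaromatic and distorts to a rectangle.
Rings C and D form a fused bicyclic system (with one N–H) with 9 sp² atoms and 10 π electrons from ring double bonds plus a heteroatom lone pair. 10 = 4(2)+2, so the system is aromatic and both rings count as aromatic (indole).
Ring E is fully conjugated (every ring atom contributes a p orbital); 2 ring double bonds (4 π electrons) plus a heteroatom lone pair (2) give 6 π electrons. 6 = 4(1)+2, so ring E is aromatic (pyrrole).
Rings F and G form a fused bicyclic system (with one N–H) with 9 sp² atoms and 10 π electrons from ring double bonds plus a heteroatom lone pair. 10 = 4(2)+2, so the system is aromatic and both rings count as aromatic (indole).
Aromatic: A, C, D, E, F, G. Total: 6.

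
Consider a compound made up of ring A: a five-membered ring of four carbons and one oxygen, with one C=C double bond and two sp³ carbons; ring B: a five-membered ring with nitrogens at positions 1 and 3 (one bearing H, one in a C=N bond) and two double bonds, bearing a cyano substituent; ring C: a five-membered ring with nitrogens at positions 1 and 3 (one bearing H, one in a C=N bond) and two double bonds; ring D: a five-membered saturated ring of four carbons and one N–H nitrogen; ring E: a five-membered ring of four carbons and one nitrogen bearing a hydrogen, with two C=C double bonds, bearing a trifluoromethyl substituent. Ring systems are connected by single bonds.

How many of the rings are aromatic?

3

Ring A has two sp³ carbons, so it is not fully conjugated — not aromatic (2,3-dihydrofuran).
Ring B is fully conjugated (every ring atom contributes a p orbital); 2 ring double bonds (4 π electrons) plus a heteroatom lone pair (2) give 6 π electrons. That satisfies 4n+2 with n=1, so ring B is aromatic (imidazole).
Ring C has a continuous p-orbital overlap around the ring; 2 ring double bonds (4 π electrons) plus a heteroatom lone pair (2) give 6 π electrons. Since 6 = 4n+2 (n=1), ring C is aromatic (imidazole).
Ring D has only sp³ atoms, so it is not fully conjugated — not aromatic (pyrrolidine).
Ring E is planar and fully conjugated; 2 ring double bonds (4 π electrons) plus a heteroatom lone pair (2) give 6 π electrons. That satisfies 4n+2 with n=1, so ring E is aromatic (pyrrole).
Aromatic: B, C, E. Total: 3.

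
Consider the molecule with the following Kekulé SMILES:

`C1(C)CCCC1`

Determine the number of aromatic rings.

The SMILES encodes a five-membered saturated carbon ring.
The 5-membered ring has only sp³ atoms, so it is not fully conjugated — not aromatic (cyclopentane).

0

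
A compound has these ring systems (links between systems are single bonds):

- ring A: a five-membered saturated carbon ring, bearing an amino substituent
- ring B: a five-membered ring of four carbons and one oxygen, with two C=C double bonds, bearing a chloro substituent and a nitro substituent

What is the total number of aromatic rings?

1

Ring A has only sp³ atoms, so it is not fully conjugated — not aromatic (cyclopentane).
Ring B is planar and fully conjugated; 2 ring double bonds (4 π electrons) plus a heteroatom lone pair (2) give 6 π electrons. 6 = 4(1)+2, so ring B is aromatic (furan).
Aromatic: B. Total: 1.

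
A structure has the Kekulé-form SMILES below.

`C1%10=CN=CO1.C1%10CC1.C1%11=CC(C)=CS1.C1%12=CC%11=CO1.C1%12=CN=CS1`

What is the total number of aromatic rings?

4

The SMILES encodes a five-membered ring with an oxygen at position 1 and a nitrogen at position 3 (in a C=N bond), with two double bonds; a three-membered saturated carbon ring; a five-membered ring of four carbons and one sulfur, with two C=C double bonds; a five-membered ring of four carbons and one oxygen, with two C=C double bonds; a five-membered ring with a sulfur at position 1 and a nitrogen at position 3 (in a C=N bond), with two double bonds.
The 5-membered ring with one oxygen and one =N– has a continuous p-orbital overlap around the ring; 2 ring double bonds (4 π electrons) plus a heteroatom lone pair (2) give 6 π electrons. 6 = 4(1)+2, so it is aromatic (oxazole).
The 3-membered ring has only sp³ atoms, so it is not fully conjugated — not aromatic (cyclopropane).
The 5-membered ring with one sulfur has a continuous p-orbital overlap around the ring; 2 ring double bonds (4 π electrons) plus a heteroatom lone pair (2) give 6 π electrons. Since 6 = 4n+2 (n=1), it is aromatic (thiophene).
The 5-membered ring with one oxygen is planar and fully conjugated; 2 ring double bonds (4 π electrons) plus a heteroatom lone pair (2) give 6 π electrons. Since 6 = 4n+2 (n=1), it is aromatic (furan).
The 5-membered ring with one sulfur and one =N– is planar and fully conjugated; 2 ring double bonds (4 π electrons) plus a heteroatom lone pair (2) give 6 π electrons. Since 6 = 4n+2 (n=1), it is aromatic (thiazole).
4 of the 5 rings are aromatic. Total: 4.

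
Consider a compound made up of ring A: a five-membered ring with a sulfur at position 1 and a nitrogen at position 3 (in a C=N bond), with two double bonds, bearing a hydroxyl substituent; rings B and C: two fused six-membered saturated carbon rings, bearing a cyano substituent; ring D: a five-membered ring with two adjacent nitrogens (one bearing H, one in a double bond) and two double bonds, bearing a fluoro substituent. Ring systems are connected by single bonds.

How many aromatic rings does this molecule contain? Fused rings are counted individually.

2

Ring A is planar and fully conjugated; 2 ring double bonds (4 π electrons) plus a heteroatom lone pair (2) give 6 π electrons. 6 = 4(1)+2, so ring A is aromatic (thiazole).
Ring B has only sp³ atoms, so it is not fully conjugated — not aromatic (cyclohexane ring).
Ring C has only sp³ atoms, so it is not fully conjugated — not aromatic (cyclohexane ring).
Ring D is fully conjugated (every ring atom contributes a p orbital); 2 ring double bonds (4 π electrons) plus a heteroatom lone pair (2) give 6 π electrons. Since 6 = 4n+2 (n=1), ring D is aromatic (pyrazole).
Aromatic: A, D. Total: 2.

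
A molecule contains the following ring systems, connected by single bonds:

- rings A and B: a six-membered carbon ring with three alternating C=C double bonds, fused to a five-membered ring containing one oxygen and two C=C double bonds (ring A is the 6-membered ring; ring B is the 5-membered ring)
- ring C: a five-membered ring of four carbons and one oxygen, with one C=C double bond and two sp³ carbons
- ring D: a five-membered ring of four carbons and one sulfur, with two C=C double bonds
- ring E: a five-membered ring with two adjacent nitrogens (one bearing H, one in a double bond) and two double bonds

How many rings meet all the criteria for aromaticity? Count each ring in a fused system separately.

4

Rings A and B form a fused bicyclic system (with one oxygen) with 9 sp² atoms and 10 π electrons from ring double bonds plus a heteroatom lone pair. 10 = 4(2)+2, so the system is aromatic and both rings count as aromatic (benzofuran).
Ring C has two sp³ carbons, so it is not fully conjugated — not aromatic (2,3-dihydrofuran).
Ring D is planar and fully conjugated; 2 ring double bonds (4 π electrons) plus a heteroatom lone pair (2) give 6 π electrons. 6 = 4(1)+2, so ring D is aromatic (thiophene).
Ring E is fully conjugated (every ring atom contributes a p orbital); 2 ring double bonds (4 π electrons) plus a heteroatom lone pair (2) give 6 π electrons. That satisfies 4n+2 with n=1, so ring E is aromatic (pyrazole).
Aromatic: A, B, D, E. Total: 4.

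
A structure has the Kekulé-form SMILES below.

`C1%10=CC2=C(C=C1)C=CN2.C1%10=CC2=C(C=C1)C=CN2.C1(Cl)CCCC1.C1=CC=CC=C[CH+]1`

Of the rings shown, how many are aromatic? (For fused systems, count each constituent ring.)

5

The SMILES encodes a six-membered carbon ring with three alternating C=C double bonds, fused to a five-membered ring containing one N–H nitrogen and two C=C double bonds; a six-membered carbon ring with three alternating C=C double bonds, fused to a five-membered ring containing one N–H nitrogen and two C=C double bonds; a five-membered saturated carbon ring; a seven-membered all-carbon ring bearing a positive charge on one carbon, with three C=C double bonds.
The fused 6/5-membered bicyclic (with one N–H) is a single π system with 9 sp² atoms and 10 π electrons from ring double bonds plus a heteroatom lone pair. 10 = 4(2)+2, so the system is aromatic and both rings count as aromatic (indole).
The fused 6/5-membered bicyclic (with one N–H) is a single π system with 9 sp² atoms and 10 π electrons from ring double bonds plus a heteroatom lone pair. 10 = 4(2)+2, so the system is aromatic and both rings count as aromatic (indole).
The 5-membered ring has only sp³ atoms, so it is not fully conjugated — not aromatic (cyclopentane).
The 7-membered ring is fully conjugated (every ring atom contributes a p orbital); 3 ring double bonds (6 π electrons) plus the carbocation's empty p orbital (0, but keeps the ring conjugated) give 6 π electrons. 6 = 4(1)+2, so it is aromatic (tropylium cation).
5 of the 6 rings are aromatic. Total: 5.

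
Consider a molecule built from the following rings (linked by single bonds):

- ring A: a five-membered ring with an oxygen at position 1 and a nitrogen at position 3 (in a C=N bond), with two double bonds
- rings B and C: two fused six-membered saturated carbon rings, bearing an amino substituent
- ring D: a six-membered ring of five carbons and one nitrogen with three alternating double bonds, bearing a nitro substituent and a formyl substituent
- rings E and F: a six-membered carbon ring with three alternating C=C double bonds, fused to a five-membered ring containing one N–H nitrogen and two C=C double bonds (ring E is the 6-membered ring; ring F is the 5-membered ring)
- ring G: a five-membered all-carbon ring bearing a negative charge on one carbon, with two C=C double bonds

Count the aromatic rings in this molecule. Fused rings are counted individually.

Ring A is fully conjugated (every ring atom contributes a p orbital); 2 ring double bonds (4 π electrons) plus a heteroatom lone pair (2) give 6 π electrons. That satisfies 4n+2 with n=1, so ring A is aromatic (oxazole).
Ring B has only sp³ atoms, so it is not fully conjugated — not aromatic (cyclohexane ring).
Ring C has only sp³ atoms, so it is not fully conjugated — not aromatic (cyclohexane ring).
Ring D has a continuous p-orbital overlap around the ring; 3 ring double bonds give 6 π electrons. Since 6 = 4n+2 (n=1), ring D is aromatic (pyridine).
Rings E and F form a fused bicyclic system (with one N–H) with 9 sp² atoms and 10 π electrons from ring double bonds plus a heteroatom lone pair. 10 = 4(2)+2, so the system is aromatic and both rings count as aromatic (indole).
Ring G is fully conjugated (every ring atom contributes a p orbital); 2 ring double bonds (4 π electrons) plus the carbanion lone pair (2) give 6 π electrons. 6 = 4(1)+2, so ring G is aromatic (cyclopentadienyl anion).
Aromatic: A, D, E, F, G. Total: 5.

5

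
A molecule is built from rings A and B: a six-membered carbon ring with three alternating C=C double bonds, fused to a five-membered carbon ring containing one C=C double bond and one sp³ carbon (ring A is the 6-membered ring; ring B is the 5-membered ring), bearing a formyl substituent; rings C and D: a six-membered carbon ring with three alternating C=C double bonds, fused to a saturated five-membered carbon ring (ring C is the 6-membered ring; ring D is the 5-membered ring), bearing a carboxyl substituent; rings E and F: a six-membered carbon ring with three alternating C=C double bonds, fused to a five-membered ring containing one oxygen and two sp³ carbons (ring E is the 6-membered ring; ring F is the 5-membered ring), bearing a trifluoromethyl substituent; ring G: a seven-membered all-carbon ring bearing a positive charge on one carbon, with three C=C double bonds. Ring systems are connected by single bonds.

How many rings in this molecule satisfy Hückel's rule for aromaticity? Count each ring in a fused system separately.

4

Ring A is planar and fully conjugated; 3 ring double bonds give 6 π electrons. Since 6 = 4n+2 (n=1), ring A is aromatic (benzene ring).
Ring B has one sp³ carbon, so it is not fully conjugated — not aromatic (cyclopentene ring).
Ring C is planar and fully conjugated; 3 ring double bonds give 6 π electrons. That satisfies 4n+2 with n=1, so ring C is aromatic (benzene ring).
Ring D has three sp³ carbons, so it is not fully conjugated — not aromatic (cyclopentane ring).
Ring E is fully conjugated (every ring atom contributes a p orbital); 3 ring double bonds give 6 π electrons. That satisfies 4n+2 with n=1, so ring E is aromatic (benzene ring).
Ring F has two sp³ carbons, so it is not fully conjugated — not aromatic (oxolane ring).
Ring G has a continuous p-orbital overlap around the ring; 3 ring double bonds (6 π electrons) plus the carbocation's empty p orbital (0, but keeps the ring conjugated) give 6 π electrons. 6 = 4(1)+2, so ring G is aromatic (tropylium cation).
Aromatic: A, C, E, G. Total: 4.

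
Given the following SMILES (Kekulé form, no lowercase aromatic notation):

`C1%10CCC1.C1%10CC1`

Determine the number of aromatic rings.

0

The SMILES encodes a four-membered saturated carbon ring; a three-membered saturated carbon ring.
The 4-membered ring has only sp³ atoms, so it is not fully conjugated — not aromatic (cyclobutane).
The 3-membered ring has only sp³ atoms, so it is not fully conjugated — not aromatic (cyclopropane).
None of the rings are aromatic. Total: 0.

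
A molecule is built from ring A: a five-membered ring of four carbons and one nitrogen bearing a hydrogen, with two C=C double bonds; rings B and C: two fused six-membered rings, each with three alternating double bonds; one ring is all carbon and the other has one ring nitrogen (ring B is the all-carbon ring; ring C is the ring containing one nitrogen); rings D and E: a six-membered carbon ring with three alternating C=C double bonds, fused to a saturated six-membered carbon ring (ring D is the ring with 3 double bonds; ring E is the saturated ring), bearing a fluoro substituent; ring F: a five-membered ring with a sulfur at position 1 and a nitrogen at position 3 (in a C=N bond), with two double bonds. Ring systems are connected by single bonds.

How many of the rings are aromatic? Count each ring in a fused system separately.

Ring A is planar and fully conjugated; 2 ring double bonds (4 π electrons) plus a heteroatom lone pair (2) give 6 π electrons. That satisfies 4n+2 with n=1, so ring A is aromatic (pyrrole).
Rings B and C form a fused bicyclic system (with one nitrogen) with 10 sp² atoms and 10 π electrons from ring double bonds. 10 = 4(2)+2, so the system is aromatic and both rings count as aromatic (quinoline).
Ring D has a continuous p-orbital overlap around the ring; 3 ring double bonds give 6 π electrons. 6 = 4(1)+2, so ring D is aromatic (benzene ring).
Ring E has four sp³ carbons, so it is not fully conjugated — not aromatic (cyclohexane ring).
Ring F is fully conjugated (every ring atom contributes a p orbital); 2 ring double bonds (4 π electrons) plus a heteroatom lone pair (2) give 6 π electrons. That satisfies 4n+2 with n=1, so ring F is aromatic (thiazole).
Aromatic: A, B, C, D, F. Total: 5.

5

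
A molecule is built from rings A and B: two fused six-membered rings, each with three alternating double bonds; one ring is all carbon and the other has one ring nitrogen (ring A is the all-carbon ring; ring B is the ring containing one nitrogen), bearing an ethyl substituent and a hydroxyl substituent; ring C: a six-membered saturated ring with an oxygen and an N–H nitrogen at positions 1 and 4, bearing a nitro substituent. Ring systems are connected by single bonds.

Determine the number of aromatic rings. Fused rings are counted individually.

2

Rings A and B form a fused bicyclic system (with one nitrogen) with 10 sp² atoms and 10 π electrons from ring double bonds. 10 = 4(2)+2, so the system is aromatic and both rings count as aromatic (quinoline).
Ring C has only sp³ atoms, so it is not fully conjugated — not aromatic (morpholine).
Aromatic: A, B. Total: 2.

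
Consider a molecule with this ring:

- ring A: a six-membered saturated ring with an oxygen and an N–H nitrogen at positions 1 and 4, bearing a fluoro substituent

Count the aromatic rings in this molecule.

Ring A has only sp³ atoms, so it is not fully conjugated — not aromatic (morpholine).

0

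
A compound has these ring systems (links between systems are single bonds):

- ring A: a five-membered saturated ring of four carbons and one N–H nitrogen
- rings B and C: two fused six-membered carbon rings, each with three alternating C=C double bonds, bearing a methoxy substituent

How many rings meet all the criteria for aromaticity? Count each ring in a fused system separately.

Ring A has only sp³ atoms, so it is not fully conjugated — not aromatic (pyrrolidine).
Rings B and C form a fused bicyclic system with 10 sp² atoms and 10 π electrons from ring double bonds. 10 = 4(2)+2, so the system is aromatic and both rings count as aromatic (naphthalene).
Aromatic: B, C. Total: 2.

2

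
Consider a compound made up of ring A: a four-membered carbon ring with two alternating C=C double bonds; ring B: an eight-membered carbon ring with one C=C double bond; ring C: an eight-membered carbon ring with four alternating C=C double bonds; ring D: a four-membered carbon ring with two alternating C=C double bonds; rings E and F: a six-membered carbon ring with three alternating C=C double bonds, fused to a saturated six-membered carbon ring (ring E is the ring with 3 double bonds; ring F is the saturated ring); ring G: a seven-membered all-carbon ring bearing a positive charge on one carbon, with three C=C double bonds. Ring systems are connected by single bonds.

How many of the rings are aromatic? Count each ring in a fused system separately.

Ring A has only sp² ring atoms; a planar conformation would have a fully conjugated π system of 4 electrons. But 4 = 4(1), which is 4n not 4n+2, so ring A is not aromatic (cyclobutadiene) — cyclobutadiene is antiaromatic and distorts to a rectangle.
Ring B has six sp³ carbons, so it is not fully conjugated — not aromatic (cyclooctene).
Ring C has only sp² ring atoms; a planar conformation would have a fully conjugated π system of 8 electrons. But 8 = 4(2), which is 4n not 4n+2, so ring C is not aromatic (cyclooctatetraene) — cyclooctatetraene distorts into a non-planar tub to avoid antiaromaticity.
Ring D has only sp² ring atoms; a planar conformation would have a fully conjugated π system of 4 electrons. But 4 = 4(1), which is 4n not 4n+2, so ring D is not aromatic (cyclobutadiene) — cyclobutadiene is antiaromatic and distorts to a rectangle.
Ring E has a continuous p-orbital overlap around the ring; 3 ring double bonds give 6 π electrons. That satisfies 4n+2 with n=1, so ring E is aromatic (benzene ring).
Ring F has four sp³ carbons, so it is not fully conjugated — not aromatic (cyclohexane ring).
Ring G is fully conjugated (every ring atom contributes a p orbital); 3 ring double bonds (6 π electrons) plus the carbocation's empty p orbital (0, but keeps the ring conjugated) give 6 π electrons. Since 6 = 4n+2 (n=1), ring G is aromatic (tropylium cation).
Aromatic: E, G. Total: 2.

2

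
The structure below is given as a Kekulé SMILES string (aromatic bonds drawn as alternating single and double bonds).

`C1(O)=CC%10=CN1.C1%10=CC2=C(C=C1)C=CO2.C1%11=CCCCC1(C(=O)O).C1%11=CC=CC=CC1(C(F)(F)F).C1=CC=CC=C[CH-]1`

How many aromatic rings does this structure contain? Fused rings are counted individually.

The SMILES encodes a five-membered ring of four carbons and one nitrogen bearing a hydrogen, with two C=C double bonds; a six-membered carbon ring with three alternating C=C double bonds, fused to a five-membered ring containing one oxygen and two C=C double bonds; a six-membered carbon ring with one C=C double bond; a seven-membered carbon ring with three C=C double bonds and one sp³ carbon; a seven-membered all-carbon ring bearing a negative charge on one carbon, with three C=C double bonds.
The 5-membered ring with one N–H is planar and fully conjugated; 2 ring double bonds (4 π electrons) plus a heteroatom lone pair (2) give 6 π electrons. 6 = 4(1)+2, so it is aromatic (pyrrole).
The fused 6/5-membered bicyclic (with one oxygen) is a single π system with 9 sp² atoms and 10 π electrons from ring double bonds plus a heteroatom lone pair. 10 = 4(2)+2, so the system is aromatic and both rings count as aromatic (benzofuran).
The 6-membered ring has four sp³ carbons, so it is not fully conjugated — not aromatic (cyclohexene).
The 7-membered ring has one sp³ carbon, so it is not fully conjugated — not aromatic (cycloheptatriene).
The second 7-membered ring has only sp² ring atoms; a planar conformation would have a fully conjugated π system of 8 electrons. But 8 = 4(2), which is 4n not 4n+2, so it is not aromatic (cycloheptatrienyl anion).
3 of the 6 rings are aromatic. Total: 3.

3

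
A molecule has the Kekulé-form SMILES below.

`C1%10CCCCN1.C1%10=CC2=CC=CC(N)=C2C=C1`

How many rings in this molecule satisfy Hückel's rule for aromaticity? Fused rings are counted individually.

The SMILES encodes a six-membered saturated ring of five carbons and one N–H nitrogen; two fused six-membered carbon rings, each with three alternating C=C double bonds.
The 6-membered ring with one N–H has only sp³ atoms, so it is not fully conjugated — not aromatic (piperidine).
The fused 6/6-membered bicyclic is a single π system with 10 sp² atoms and 10 π electrons from ring double bonds. 10 = 4(2)+2, so the system is aromatic and both rings count as aromatic (naphthalene).
2 of the 3 rings are aromatic. Total: 2.

2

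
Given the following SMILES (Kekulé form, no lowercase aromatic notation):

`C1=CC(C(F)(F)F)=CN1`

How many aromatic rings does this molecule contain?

1

The SMILES encodes a five-membered ring of four carbons and one nitrogen bearing a hydrogen, with two C=C double bonds.
The 5-membered ring with one N–H has a continuous p-orbital overlap around the ring; 2 ring double bonds (4 π electrons) plus a heteroatom lone pair (2) give 6 π electrons. That satisfies 4n+2 with n=1, so it is aromatic (pyrrole).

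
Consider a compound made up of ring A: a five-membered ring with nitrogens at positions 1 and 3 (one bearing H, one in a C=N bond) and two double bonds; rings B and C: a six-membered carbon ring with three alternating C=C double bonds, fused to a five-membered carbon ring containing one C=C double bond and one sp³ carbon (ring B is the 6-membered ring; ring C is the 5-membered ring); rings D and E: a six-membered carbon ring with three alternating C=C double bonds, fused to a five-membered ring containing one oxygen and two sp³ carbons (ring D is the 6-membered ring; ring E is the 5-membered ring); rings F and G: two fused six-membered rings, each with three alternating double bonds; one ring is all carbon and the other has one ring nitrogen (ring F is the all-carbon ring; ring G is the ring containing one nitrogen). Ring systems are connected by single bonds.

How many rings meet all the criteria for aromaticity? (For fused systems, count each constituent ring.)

Ring A is fully conjugated (every ring atom contributes a p orbital); 2 ring double bonds (4 π electrons) plus a heteroatom lone pair (2) give 6 π electrons. That satisfies 4n+2 with n=1, so ring A is aromatic (imidazole).
Ring B is planar and fully conjugated; 3 ring double bonds give 6 π electrons. Since 6 = 4n+2 (n=1), ring B is aromatic (benzene ring).
Ring C has one sp³ carbon, so it is not fully conjugated — not aromatic (cyclopentene ring).
Ring D is planar and fully conjugated; 3 ring double bonds give 6 π electrons. That satisfies 4n+2 with n=1, so ring D is aromatic (benzene ring).
Ring E has two sp³ carbons, so it is not fully conjugated — not aromatic (oxolane ring).
Rings F and G form a fused bicyclic system (with one nitrogen) with 10 sp² atoms and 10 π electrons from ring double bonds. 10 = 4(2)+2, so the system is aromatic and both rings count as aromatic (quinoline).
Aromatic: A, B, D, F, G. Total: 5.

5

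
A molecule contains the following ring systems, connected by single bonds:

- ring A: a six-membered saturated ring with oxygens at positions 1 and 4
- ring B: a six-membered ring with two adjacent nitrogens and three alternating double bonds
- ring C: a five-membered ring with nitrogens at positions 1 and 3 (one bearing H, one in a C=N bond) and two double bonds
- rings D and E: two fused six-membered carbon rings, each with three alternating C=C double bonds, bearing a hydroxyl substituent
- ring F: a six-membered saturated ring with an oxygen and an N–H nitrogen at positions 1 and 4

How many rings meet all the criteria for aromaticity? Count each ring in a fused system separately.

4

Ring A has only sp³ atoms, so it is not fully conjugated — not aromatic (1,4-dioxane).
Ring B is planar and fully conjugated; 3 ring double bonds give 6 π electrons. Since 6 = 4n+2 (n=1), ring B is aromatic (pyridazine).
Ring C is planar and fully conjugated; 2 ring double bonds (4 π electrons) plus a heteroatom lone pair (2) give 6 π electrons. 6 = 4(1)+2, so ring C is aromatic (imidazole).
Rings D and E form a fused bicyclic system with 10 sp² atoms and 10 π electrons from ring double bonds. 10 = 4(2)+2, so the system is aromatic and both rings count as aromatic (naphthalene).
Ring F has only sp³ atoms, so it is not fully conjugated — not aromatic (morpholine).
Aromatic: B, C, D, E. Total: 4.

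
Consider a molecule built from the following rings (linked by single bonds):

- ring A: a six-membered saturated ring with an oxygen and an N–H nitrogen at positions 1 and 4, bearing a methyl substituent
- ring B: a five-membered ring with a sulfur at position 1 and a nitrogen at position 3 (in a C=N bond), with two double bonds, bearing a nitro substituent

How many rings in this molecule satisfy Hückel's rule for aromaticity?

1

Ring A has only sp³ atoms, so it is not fully conjugated — not aromatic (morpholine).
Ring B has a continuous p-orbital overlap around the ring; 2 ring double bonds (4 π electrons) plus a heteroatom lone pair (2) give 6 π electrons. 6 = 4(1)+2, so ring B is aromatic (thiazole).
Aromatic: B. Total: 1.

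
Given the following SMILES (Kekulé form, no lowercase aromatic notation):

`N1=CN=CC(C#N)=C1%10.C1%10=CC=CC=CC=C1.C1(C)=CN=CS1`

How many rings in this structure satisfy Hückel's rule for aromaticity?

2

The SMILES encodes a six-membered ring with nitrogens at positions 1 and 3 and three alternating double bonds; an eight-membered carbon ring with four alternating C=C double bonds; a five-membered ring with a sulfur at position 1 and a nitrogen at position 3 (in a C=N bond), with two double bonds.
The 6-membered ring with two nitrogens (1,3) is fully conjugated (every ring atom contributes a p orbital); 3 ring double bonds give 6 π electrons. 6 = 4(1)+2, so it is aromatic (pyrimidine).
The 8-membered ring has only sp² ring atoms; a planar conformation would have a fully conjugated π system of 8 electrons. But 8 = 4(2), which is 4n not 4n+2, so it is not aromatic (cyclooctatetraene) — cyclooctatetraene distorts into a non-planar tub to avoid antiaromaticity.
The 5-membered ring with one sulfur and one =N– has a continuous p-orbital overlap around the ring; 2 ring double bonds (4 π electrons) plus a heteroatom lone pair (2) give 6 π electrons. 6 = 4(1)+2, so it is aromatic (thiazole).
2 of the 3 rings are aromatic. Total: 2.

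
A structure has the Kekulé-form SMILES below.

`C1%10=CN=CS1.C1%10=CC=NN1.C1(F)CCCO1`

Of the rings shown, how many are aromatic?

The SMILES encodes a five-membered ring with a sulfur at position 1 and a nitrogen at position 3 (in a C=N bond), with two double bonds; a five-membered ring with two adjacent nitrogens (one bearing H, one in a double bond) and two double bonds; a five-membered saturated ring of four carbons and one oxygen.
The 5-membered ring with one sulfur and one =N– has a continuous p-orbital overlap around the ring; 2 ring double bonds (4 π electrons) plus a heteroatom lone pair (2) give 6 π electrons. 6 = 4(1)+2, so it is aromatic (thiazole).
The 5-membered ring with two adjacent nitrogens (one N–H, one =N–) has a continuous p-orbital overlap around the ring; 2 ring double bonds (4 π electrons) plus a heteroatom lone pair (2) give 6 π electrons. 6 = 4(1)+2, so it is aromatic (pyrazole).
The 5-membered ring with one oxygen has only sp³ atoms, so it is not fully conjugated — not aromatic (tetrahydrofuran).
2 of the 3 rings are aromatic. Total: 2.

2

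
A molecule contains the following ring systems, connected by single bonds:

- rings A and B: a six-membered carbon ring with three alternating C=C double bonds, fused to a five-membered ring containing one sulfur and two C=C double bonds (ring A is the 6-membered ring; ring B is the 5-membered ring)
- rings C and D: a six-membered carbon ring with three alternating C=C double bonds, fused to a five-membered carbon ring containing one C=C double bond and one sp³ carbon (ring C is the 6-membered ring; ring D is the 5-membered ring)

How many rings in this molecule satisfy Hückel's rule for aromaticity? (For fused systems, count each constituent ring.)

3

Rings A and B form a fused bicyclic system (with one sulfur) with 9 sp² atoms and 10 π electrons from ring double bonds plus a heteroatom lone pair. 10 = 4(2)+2, so the system is aromatic and both rings count as aromatic (benzothiophene).
Ring C has a continuous p-orbital overlap around the ring; 3 ring double bonds give 6 π electrons. That satisfies 4n+2 with n=1, so ring C is aromatic (benzene ring).
Ring D has one sp³ carbon, so it is not fully conjugated — not aromatic (cyclopentene ring).
Aromatic: A, B, C. Total: 3.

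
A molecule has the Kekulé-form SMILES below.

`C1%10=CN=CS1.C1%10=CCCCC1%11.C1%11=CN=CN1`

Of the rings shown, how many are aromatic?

The SMILES encodes a five-membered ring with a sulfur at position 1 and a nitrogen at position 3 (in a C=N bond), with two double bonds; a six-membered carbon ring with one C=C double bond; a five-membered ring with nitrogens at positions 1 and 3 (one bearing H, one in a C=N bond) and two double bonds.
The 5-membered ring with one sulfur and one =N– is fully conjugated (every ring atom contributes a p orbital); 2 ring double bonds (4 π electrons) plus a heteroatom lone pair (2) give 6 π electrons. That satisfies 4n+2 with n=1, so it is aromatic (thiazole).
The 6-membered ring has four sp³ carbons, so it is not fully conjugated — not aromatic (cyclohexene).
The 5-membered ring with two nitrogens (one N–H, one =N–) is planar and fully conjugated; 2 ring double bonds (4 π electrons) plus a heteroatom lone pair (2) give 6 π electrons. Since 6 = 4n+2 (n=1), it is aromatic (imidazole).
2 of the 3 rings are aromatic. Total: 2.

2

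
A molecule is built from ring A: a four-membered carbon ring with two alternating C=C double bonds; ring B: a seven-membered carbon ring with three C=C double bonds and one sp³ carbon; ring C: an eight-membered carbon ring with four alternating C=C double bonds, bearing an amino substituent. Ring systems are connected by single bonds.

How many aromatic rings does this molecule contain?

Ring A has only sp² ring atoms; a planar conformation would have a fully conjugated π system of 4 electrons. But 4 = 4(1), which is 4n not 4n+2, so ring A is not aromatic (cyclobutadiene) — cyclobutadiene is antiaromatic and distorts to a rectangle.
Ring B has one sp³ carbon, so it is not fully conjugated — not aromatic (cycloheptatriene).
Ring C has only sp² ring atoms; a planar conformation would have a fully conjugated π system of 8 electrons. But 8 = 4(2), which is 4n not 4n+2, so ring C is not aromatic (cyclooctatetraene) — cyclooctatetraene distorts into a non-planar tub to avoid antiaromaticity.
No ring is aromatic. Total: 0.

0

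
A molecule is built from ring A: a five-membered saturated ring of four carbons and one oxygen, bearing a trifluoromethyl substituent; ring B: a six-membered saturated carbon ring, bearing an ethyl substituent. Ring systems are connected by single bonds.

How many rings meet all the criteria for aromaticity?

0

Ring A has only sp³ atoms, so it is not fully conjugated — not aromatic (tetrahydrofuran).
Ring B has only sp³ atoms, so it is not fully conjugated — not aromatic (cyclohexane).
No ring is aromatic. Total: 0.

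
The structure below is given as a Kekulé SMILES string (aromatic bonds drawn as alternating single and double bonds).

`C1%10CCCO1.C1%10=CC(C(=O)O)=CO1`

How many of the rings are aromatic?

1

The SMILES encodes a five-membered saturated ring of four carbons and one oxygen; a five-membered ring of four carbons and one oxygen, with two C=C double bonds.
The 5-membered ring with one oxygen has only sp³ atoms, so it is not fully conjugated — not aromatic (tetrahydrofuran).
The second 5-membered ring with one oxygen is fully conjugated (every ring atom contributes a p orbital); 2 ring double bonds (4 π electrons) plus a heteroatom lone pair (2) give 6 π electrons. That satisfies 4n+2 with n=1, so it is aromatic (furan).
1 of the 2 rings is aromatic. Total: 1.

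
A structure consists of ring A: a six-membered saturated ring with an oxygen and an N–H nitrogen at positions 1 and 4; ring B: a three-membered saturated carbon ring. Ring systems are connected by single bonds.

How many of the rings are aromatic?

0

Ring A has only sp³ atoms, so it is not fully conjugated — not aromatic (morpholine).
Ring B has only sp³ atoms, so it is not fully conjugated — not aromatic (cyclopropane).
No ring is aromatic. Total: 0.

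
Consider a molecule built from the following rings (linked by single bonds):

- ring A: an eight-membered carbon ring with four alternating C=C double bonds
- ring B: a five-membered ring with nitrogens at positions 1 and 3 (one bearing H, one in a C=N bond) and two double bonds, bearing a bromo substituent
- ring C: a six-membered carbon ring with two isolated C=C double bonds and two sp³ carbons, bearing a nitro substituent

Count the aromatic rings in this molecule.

Ring A has only sp² ring atoms; a planar conformation would have a fully conjugated π system of 8 electrons. But 8 = 4(2), which is 4n not 4n+2, so ring A is not aromatic (cyclooctatetraene) — cyclooctatetraene distorts into a non-planar tub to avoid antiaromaticity.
Ring B has a continuous p-orbital overlap around the ring; 2 ring double bonds (4 π electrons) plus a heteroatom lone pair (2) give 6 π electrons. Since 6 = 4n+2 (n=1), ring B is aromatic (imidazole).
Ring C has two sp³ carbons, so it is not fully conjugated — not aromatic (1,4-cyclohexadiene).
Aromatic: B. Total: 1.

1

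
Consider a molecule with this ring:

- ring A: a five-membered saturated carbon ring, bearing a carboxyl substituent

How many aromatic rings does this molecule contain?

0

Ring A has only sp³ atoms, so it is not fully conjugated — not aromatic (cyclopentane).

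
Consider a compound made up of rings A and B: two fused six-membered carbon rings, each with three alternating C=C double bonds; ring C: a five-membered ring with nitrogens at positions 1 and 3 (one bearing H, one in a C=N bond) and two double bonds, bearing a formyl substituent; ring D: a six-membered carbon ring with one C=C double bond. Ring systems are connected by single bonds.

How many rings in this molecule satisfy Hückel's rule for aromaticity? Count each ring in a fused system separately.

Rings A and B form a fused bicyclic system with 10 sp² atoms and 10 π electrons from ring double bonds. 10 = 4(2)+2, so the system is aromatic and both rings count as aromatic (naphthalene).
Ring C has a continuous p-orbital overlap around the ring; 2 ring double bonds (4 π electrons) plus a heteroatom lone pair (2) give 6 π electrons. 6 = 4(1)+2, so ring C is aromatic (imidazole).
Ring D has four sp³ carbons, so it is not fully conjugated — not aromatic (cyclohexene).
Aromatic: A, B, C. Total: 3.

3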